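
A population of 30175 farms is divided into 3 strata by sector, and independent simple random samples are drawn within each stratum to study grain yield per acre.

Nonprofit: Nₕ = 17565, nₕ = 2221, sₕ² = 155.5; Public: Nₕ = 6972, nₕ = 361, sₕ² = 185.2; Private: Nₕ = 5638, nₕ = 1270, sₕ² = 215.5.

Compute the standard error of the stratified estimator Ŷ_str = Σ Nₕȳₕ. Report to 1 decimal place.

6833.4

Var(Ŷ_str) = Σₕ Nₕ²(1 − fₕ)sₕ²/nₕ.
Nonprofit: 17565²·(1 − 2221/17565)·155.5/2221 = 1.8869856 × 10^7.
Public: 6972²·(1 − 361/6972)·185.2/361 = 2.3646034 × 10^7.
Private: 5638²·(1 − 1270/5638)·215.5/1270 = 4.1787968 × 10^6.
Sum = 4.6694687 × 10^7.
SE = √(4.6694687 × 10^7) = 6833.4.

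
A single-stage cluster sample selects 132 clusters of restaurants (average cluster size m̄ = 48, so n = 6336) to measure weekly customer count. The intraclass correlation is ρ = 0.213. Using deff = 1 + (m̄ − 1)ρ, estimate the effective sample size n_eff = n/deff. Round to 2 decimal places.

575.42

deff = 1 + (48 − 1)·0.213 = 1 + 10.011 = 11.011.
n_eff = 6336 / 11.011 = 575.42.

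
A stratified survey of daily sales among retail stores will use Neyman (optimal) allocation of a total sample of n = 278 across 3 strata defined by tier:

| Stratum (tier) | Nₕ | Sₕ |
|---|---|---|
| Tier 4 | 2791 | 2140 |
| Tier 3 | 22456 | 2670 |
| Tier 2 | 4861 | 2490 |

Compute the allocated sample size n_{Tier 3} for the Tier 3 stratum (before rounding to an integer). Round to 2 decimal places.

Neyman allocation: nₕ = n·NₕSₕ / Σⱼ NⱼSⱼ.
Σ NⱼSⱼ = 2791·2140 + 22456·2670 + 4861·2490 = 7.803415 × 10^7.
n_{Tier 3} = 278·22456·2670 / (7.803415 × 10^7) = 213.60.

213.60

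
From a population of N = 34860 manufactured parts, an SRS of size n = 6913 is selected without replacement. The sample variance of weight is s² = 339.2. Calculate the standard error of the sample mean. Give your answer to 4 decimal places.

0.1983

Under SRS without replacement, Var(ȳ) = (1 − f)·s²/n with f = n/N = 6913/34860 = 0.19830752.
Var(ȳ) = (1 − 0.19830752)·339.2/6913 = 0.80169248·0.049066975 = 0.039336625.
SE(ȳ) = √(0.039336625) = 0.1983.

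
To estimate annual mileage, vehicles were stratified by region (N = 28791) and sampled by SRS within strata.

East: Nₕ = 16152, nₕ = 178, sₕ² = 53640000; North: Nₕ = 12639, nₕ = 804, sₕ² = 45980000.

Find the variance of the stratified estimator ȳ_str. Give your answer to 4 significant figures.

Var(ȳ_str) = Σₕ Wₕ²(1 − fₕ)sₕ²/nₕ with Wₕ = Nₕ/N, N = 28791.
East: Wₕ = 0.56100865; term = 0.56100865²·(1 − 0.01102031)·53640000/178 = 93798.362.
North: Wₕ = 0.43899135; term = 0.43899135²·(1 − 0.06361263)·45980000/804 = 10320.017.
Sum = 104118.38.

104100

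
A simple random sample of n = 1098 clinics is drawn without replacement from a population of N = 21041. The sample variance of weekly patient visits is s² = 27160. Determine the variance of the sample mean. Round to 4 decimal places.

Under SRS without replacement, Var(ȳ) = (1 − f)·s²/n with f = n/N = 1098/21041 = 0.05218383.
Var(ȳ) = (1 − 0.05218383)·27160/1098 = 0.94781617·24.735883 = 23.44507.

23.4451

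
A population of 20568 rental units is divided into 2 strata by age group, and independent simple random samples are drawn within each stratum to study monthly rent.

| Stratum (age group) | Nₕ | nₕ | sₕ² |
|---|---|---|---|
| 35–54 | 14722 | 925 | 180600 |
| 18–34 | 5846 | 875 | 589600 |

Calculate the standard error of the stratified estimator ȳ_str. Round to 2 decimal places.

11.83

Var(ȳ_str) = Σₕ Wₕ²(1 − fₕ)sₕ²/nₕ with Wₕ = Nₕ/N, N = 20568.
35–54: Wₕ = 0.71577207; term = 0.71577207²·(1 − 0.06283114)·180600/925 = 93.743975.
18–34: Wₕ = 0.28422793; term = 0.28422793²·(1 − 0.14967499)·589600/875 = 46.287942.
Sum = 140.03192.
SE = √(140.03192) = 11.83.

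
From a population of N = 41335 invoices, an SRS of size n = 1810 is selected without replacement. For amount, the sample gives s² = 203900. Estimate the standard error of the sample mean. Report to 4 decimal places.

Under SRS without replacement, Var(ȳ) = (1 − f)·s²/n with f = n/N = 1810/41335 = 0.04378856.
Var(ȳ) = (1 − 0.04378856)·203900/1810 = 0.95621144·112.65193 = 107.71907.
SE(ȳ) = √(107.71907) = 10.3788.

10.3788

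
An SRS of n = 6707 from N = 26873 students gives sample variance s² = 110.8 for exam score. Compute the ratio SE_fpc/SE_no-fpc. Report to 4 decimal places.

f = n/N = 6707/26873 = 0.24958136.
SE_no-fpc = √(s²/n) = 0.12853036; SE_fpc = √((1−f)s²/n) = 0.11134162.
Ratio = √(1−f) = 0.86626707.

0.8663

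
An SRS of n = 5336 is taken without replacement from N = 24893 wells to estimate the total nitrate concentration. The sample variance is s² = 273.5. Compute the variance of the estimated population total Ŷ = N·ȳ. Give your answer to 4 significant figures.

Var(Ŷ) = N²·Var(ȳ) = N²·(1 − n/N)·s²/n.
f = 5336/24893 = 0.21435745; Var(ȳ) = 0.78564255·273.5/5336 = 0.040268598.
Var(Ŷ) = 24893² · 0.040268598 = 2.4952898 × 10^7.

2.495 × 10^7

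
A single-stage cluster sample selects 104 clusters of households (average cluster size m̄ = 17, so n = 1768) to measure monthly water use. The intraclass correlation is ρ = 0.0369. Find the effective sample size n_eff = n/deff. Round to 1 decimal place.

1111.7

deff = 1 + (17 − 1)·0.0369 = 1 + 0.5904 = 1.5904.
n_eff = 1768 / 1.5904 = 1111.7.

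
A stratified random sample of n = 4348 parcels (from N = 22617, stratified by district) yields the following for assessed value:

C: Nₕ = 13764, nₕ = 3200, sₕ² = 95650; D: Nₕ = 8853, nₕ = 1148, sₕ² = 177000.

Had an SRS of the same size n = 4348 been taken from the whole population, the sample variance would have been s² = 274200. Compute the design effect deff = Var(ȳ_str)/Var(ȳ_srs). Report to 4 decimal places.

Var(ȳ_str) = Σ Wₕ²(1−fₕ)sₕ²/nₕ with Wₕ = Nₕ/22617:
  C: (13764/22617)²·(1−3200/13764)·95650/3200 = 8.4964608
  D: (8853/22617)²·(1−1148/8853)·177000/1148 = 20.560065
  → Var(ȳ_str) = 29.056526.
Var(ȳ_srs) = (1 − 4348/22617)·274200/4348 = 50.939854.
deff = 29.056526 / 50.939854 = 0.5704.

0.5704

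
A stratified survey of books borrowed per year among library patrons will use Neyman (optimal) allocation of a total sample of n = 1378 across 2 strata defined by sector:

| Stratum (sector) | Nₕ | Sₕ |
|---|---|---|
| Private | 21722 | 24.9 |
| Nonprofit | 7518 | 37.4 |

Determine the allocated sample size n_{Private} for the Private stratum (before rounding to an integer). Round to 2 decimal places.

Neyman allocation: nₕ = n·NₕSₕ / Σⱼ NⱼSⱼ.
Σ NⱼSⱼ = 21722·24.9 + 7518·37.4 = 822051.
n_{Private} = 1378·21722·24.9 / 822051 = 906.67.

906.67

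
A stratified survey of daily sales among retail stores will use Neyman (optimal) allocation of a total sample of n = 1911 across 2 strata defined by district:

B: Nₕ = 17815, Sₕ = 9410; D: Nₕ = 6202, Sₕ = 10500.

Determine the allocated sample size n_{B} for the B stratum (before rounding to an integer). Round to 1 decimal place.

Neyman allocation: nₕ = n·NₕSₕ / Σⱼ NⱼSⱼ.
Σ NⱼSⱼ = 17815·9410 + 6202·10500 = 2.3276015 × 10^8.
n_{B} = 1911·17815·9410 / (2.3276015 × 10^8) = 1376.3.

1376.3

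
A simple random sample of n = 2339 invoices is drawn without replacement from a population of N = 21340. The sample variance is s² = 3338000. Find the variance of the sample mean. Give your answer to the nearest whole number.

Under SRS without replacement, Var(ȳ) = (1 − f)·s²/n with f = n/N = 2339/21340 = 0.10960637.
Var(ȳ) = (1 − 0.10960637)·3338000/2339 = 0.89039363·1427.1056 = 1270.6857.

1271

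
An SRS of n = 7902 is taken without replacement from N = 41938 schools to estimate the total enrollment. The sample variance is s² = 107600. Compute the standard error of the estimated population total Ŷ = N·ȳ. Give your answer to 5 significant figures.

139420

Var(Ŷ) = N²·Var(ȳ) = N²·(1 − n/N)·s²/n.
f = 7902/41938 = 0.18842100; Var(ȳ) = 0.81157900·107600/7902 = 11.051114.
Var(Ŷ) = 41938² · 11.051114 = 1.9436653 × 10^10.
SE(Ŷ) = √(1.9436653 × 10^10) = 139420.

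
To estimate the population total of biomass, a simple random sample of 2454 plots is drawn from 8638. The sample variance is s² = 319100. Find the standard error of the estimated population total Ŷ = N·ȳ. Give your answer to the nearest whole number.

Var(Ŷ) = N²·Var(ȳ) = N²·(1 − n/N)·s²/n.
f = 2454/8638 = 0.28409354; Var(ȳ) = 0.71590646·319100/2454 = 93.091178.
Var(Ŷ) = 8638² · 93.091178 = 6.9460023 × 10^9.
SE(Ŷ) = √(6.9460023 × 10^9) = 83343.

83343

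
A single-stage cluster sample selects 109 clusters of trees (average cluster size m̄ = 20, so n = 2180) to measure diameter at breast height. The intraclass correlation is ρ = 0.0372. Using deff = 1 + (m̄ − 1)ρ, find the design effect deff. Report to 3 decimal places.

deff = 1 + (20 − 1)·0.0372 = 1 + 0.7068 = 1.7068.

1.707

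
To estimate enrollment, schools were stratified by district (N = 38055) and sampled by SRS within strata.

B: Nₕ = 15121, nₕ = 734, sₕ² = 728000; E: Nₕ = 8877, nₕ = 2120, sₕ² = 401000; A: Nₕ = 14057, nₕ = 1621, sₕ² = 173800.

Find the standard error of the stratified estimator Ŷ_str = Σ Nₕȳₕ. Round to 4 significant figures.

Var(Ŷ_str) = Σₕ Nₕ²(1 − fₕ)sₕ²/nₕ.
B: 15121²·(1 − 734/15121)·728000/734 = 2.1576752 × 10^11.
E: 8877²·(1 − 2120/8877)·401000/2120 = 1.1345631 × 10^10.
A: 14057²·(1 − 1621/14057)·173800/1621 = 1.8743044 × 10^10.
Sum = 2.458562 × 10^11.
SE = √(2.458562 × 10^11) = 495800.

495800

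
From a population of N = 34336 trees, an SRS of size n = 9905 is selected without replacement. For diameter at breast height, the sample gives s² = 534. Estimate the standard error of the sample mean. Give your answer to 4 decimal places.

0.1959

Under SRS without replacement, Var(ȳ) = (1 − f)·s²/n with f = n/N = 9905/34336 = 0.28847274.
Var(ȳ) = (1 − 0.28847274)·534/9905 = 0.71152726·0.053912166 = 0.038359975.
SE(ȳ) = √(0.038359975) = 0.1959.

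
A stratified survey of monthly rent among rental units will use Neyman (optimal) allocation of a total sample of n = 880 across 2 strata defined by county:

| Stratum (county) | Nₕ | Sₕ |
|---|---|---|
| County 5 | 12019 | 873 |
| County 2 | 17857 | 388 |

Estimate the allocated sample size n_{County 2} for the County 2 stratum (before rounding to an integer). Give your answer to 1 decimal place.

350.0

Neyman allocation: nₕ = n·NₕSₕ / Σⱼ NⱼSⱼ.
Σ NⱼSⱼ = 12019·873 + 17857·388 = 1.7421103 × 10^7.
n_{County 2} = 880·17857·388 / (1.7421103 × 10^7) = 350.0.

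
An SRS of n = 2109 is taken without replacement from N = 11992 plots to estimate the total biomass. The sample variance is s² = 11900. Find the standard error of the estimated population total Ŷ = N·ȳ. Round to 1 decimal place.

Var(Ŷ) = N²·Var(ȳ) = N²·(1 − n/N)·s²/n.
f = 2109/11992 = 0.17586724; Var(ȳ) = 0.82413276·11900/2109 = 4.6501564.
Var(Ŷ) = 11992² · 4.6501564 = 6.6872999 × 10^8.
SE(Ŷ) = √(6.6872999 × 10^8) = 25859.8.

25859.8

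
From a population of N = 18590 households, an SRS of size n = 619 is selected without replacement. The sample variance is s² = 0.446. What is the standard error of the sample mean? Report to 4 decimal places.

Under SRS without replacement, Var(ȳ) = (1 − f)·s²/n with f = n/N = 619/18590 = 0.03329747.
Var(ȳ) = (1 − 0.03329747)·0.446/619 = 0.96670253·7.2051696 × 10^-4 = 6.9652557 × 10^-4.
SE(ȳ) = √(6.9652557 × 10^-4) = 0.0264.

0.0264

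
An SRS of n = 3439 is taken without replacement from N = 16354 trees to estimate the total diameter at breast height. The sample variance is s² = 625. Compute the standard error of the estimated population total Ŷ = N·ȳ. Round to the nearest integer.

Var(Ŷ) = N²·Var(ȳ) = N²·(1 − n/N)·s²/n.
f = 3439/16354 = 0.21028495; Var(ȳ) = 0.78971505·625/3439 = 0.14352193.
Var(Ŷ) = 16354² · 0.14352193 = 3.8385416 × 10^7.
SE(Ŷ) = √(3.8385416 × 10^7) = 6196.

6196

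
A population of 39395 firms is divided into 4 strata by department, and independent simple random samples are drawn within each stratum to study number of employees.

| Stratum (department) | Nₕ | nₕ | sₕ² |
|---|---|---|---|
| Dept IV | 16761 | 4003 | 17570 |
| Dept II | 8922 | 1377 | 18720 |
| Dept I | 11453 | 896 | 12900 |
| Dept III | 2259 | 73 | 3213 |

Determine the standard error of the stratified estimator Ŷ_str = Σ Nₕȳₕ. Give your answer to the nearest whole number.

Var(Ŷ_str) = Σₕ Nₕ²(1 − fₕ)sₕ²/nₕ.
Dept IV: 16761²·(1 − 4003/16761)·17570/4003 = 9.3857438 × 10^8.
Dept II: 8922²·(1 − 1377/8922)·18720/1377 = 9.1515228 × 10^8.
Dept I: 11453²·(1 − 896/11453)·12900/896 = 1.7407704 × 10^9.
Dept III: 2259²·(1 − 73/2259)·3213/73 = 2.173473 × 10^8.
Sum = 3.8118444 × 10^9.
SE = √(3.8118444 × 10^9) = 61740.

61740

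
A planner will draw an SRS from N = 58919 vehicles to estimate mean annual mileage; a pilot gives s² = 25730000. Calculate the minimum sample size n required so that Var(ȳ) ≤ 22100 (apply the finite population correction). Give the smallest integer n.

1142

Without fpc, n₀ = s²/D = 25730000/22100 = 1164.2534.
With fpc, (1 − n/N)·s²/n ≤ D requires n ≥ n₀/(1 + n₀/N) = 1164.2534/(1 + 1164.2534/58919) = 1141.6933.
Rounding up, n = 1142.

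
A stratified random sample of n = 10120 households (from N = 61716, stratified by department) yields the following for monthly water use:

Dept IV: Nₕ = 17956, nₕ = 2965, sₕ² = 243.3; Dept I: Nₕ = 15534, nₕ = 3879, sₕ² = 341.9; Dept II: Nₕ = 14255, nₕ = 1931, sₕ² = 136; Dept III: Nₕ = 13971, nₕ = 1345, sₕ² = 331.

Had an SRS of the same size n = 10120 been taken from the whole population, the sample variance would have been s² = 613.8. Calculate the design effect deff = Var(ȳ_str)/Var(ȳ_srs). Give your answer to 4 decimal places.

0.4858

Var(ȳ_str) = Σ Wₕ²(1−fₕ)sₕ²/nₕ with Wₕ = Nₕ/61716:
  Dept IV: (17956/61716)²·(1−2965/17956)·243.3/2965 = 0.0057991197
  Dept I: (15534/61716)²·(1−3879/15534)·341.9/3879 = 0.0041896656
  Dept II: (14255/61716)²·(1−1931/14255)·136/1931 = 0.0032484786
  Dept III: (13971/61716)²·(1−1345/13971)·331/1345 = 0.011397338
  → Var(ȳ_str) = 0.024634602.
Var(ȳ_srs) = (1 − 10120/61716)·613.8/10120 = 0.050706617.
deff = 0.024634602 / 0.050706617 = 0.4858.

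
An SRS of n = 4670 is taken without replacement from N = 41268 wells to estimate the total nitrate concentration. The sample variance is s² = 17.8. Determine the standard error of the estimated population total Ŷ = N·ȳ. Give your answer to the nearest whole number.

Var(Ŷ) = N²·Var(ȳ) = N²·(1 − n/N)·s²/n.
f = 4670/41268 = 0.11316274; Var(ȳ) = 0.88683726·17.8/4670 = 0.0033802362.
Var(Ŷ) = 41268² · 0.0033802362 = 5.7567039 × 10^6.
SE(Ŷ) = √(5.7567039 × 10^6) = 2399.

2399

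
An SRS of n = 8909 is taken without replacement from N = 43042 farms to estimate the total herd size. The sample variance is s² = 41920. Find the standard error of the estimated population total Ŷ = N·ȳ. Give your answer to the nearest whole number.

83144

Var(Ŷ) = N²·Var(ȳ) = N²·(1 − n/N)·s²/n.
f = 8909/43042 = 0.20698388; Var(ȳ) = 0.79301612·41920/8909 = 3.7314217.
Var(Ŷ) = 43042² · 3.7314217 = 6.9128832 × 10^9.
SE(Ŷ) = √(6.9128832 × 10^9) = 83144.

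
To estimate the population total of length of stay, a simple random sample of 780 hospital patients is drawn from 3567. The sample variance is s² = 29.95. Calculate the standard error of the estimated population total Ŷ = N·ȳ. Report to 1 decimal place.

Var(Ŷ) = N²·Var(ȳ) = N²·(1 − n/N)·s²/n.
f = 780/3567 = 0.21867115; Var(ȳ) = 0.78132885·29.95/780 = 0.030001024.
Var(Ŷ) = 3567² · 0.030001024 = 381717.7.
SE(Ŷ) = √(381717.7) = 617.8.

617.8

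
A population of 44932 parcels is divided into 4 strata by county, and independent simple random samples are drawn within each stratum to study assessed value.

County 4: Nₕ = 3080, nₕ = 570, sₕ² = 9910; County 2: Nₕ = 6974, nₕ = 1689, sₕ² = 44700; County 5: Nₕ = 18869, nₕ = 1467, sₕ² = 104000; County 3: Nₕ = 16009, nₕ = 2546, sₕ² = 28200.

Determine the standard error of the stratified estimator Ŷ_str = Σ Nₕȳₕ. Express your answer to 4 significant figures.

Var(Ŷ_str) = Σₕ Nₕ²(1 − fₕ)sₕ²/nₕ.
County 4: 3080²·(1 − 570/3080)·9910/570 = 1.3440742 × 10^8.
County 2: 6974²·(1 − 1689/6974)·44700/1689 = 9.7544954 × 10^8.
County 5: 18869²·(1 − 1467/18869)·104000/1467 = 2.3278301 × 10^10.
County 3: 16009²·(1 − 2546/16009)·28200/2546 = 2.3872437 × 10^9.
Sum = 2.6775402 × 10^10.
SE = √(2.6775402 × 10^10) = 163600.

163600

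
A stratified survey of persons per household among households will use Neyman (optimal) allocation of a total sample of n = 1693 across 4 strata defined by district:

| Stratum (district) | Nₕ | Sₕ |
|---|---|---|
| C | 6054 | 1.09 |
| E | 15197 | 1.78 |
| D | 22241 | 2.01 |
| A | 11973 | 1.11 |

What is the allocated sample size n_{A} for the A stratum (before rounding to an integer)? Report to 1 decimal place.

245.5

Neyman allocation: nₕ = n·NₕSₕ / Σⱼ NⱼSⱼ.
Σ NⱼSⱼ = 6054·1.09 + 15197·1.78 + 22241·2.01 + 11973·1.11 = 91643.96.
n_{A} = 1693·11973·1.11 / 91643.96 = 245.5.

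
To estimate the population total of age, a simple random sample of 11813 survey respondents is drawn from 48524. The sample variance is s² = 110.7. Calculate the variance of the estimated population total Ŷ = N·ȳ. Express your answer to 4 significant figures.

1.669 × 10^7

Var(Ŷ) = N²·Var(ȳ) = N²·(1 − n/N)·s²/n.
f = 11813/48524 = 0.24344654; Var(ȳ) = 0.75655346·110.7/11813 = 0.0070896866.
Var(Ŷ) = 48524² · 0.0070896866 = 1.6693224 × 10^7.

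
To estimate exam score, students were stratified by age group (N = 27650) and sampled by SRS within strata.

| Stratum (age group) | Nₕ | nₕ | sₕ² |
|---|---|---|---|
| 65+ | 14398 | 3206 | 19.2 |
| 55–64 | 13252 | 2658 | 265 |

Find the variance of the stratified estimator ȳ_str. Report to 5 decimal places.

0.01957

Var(ȳ_str) = Σₕ Wₕ²(1 − fₕ)sₕ²/nₕ with Wₕ = Nₕ/N, N = 27650.
65+: Wₕ = 0.52072333; term = 0.52072333²·(1 − 0.22266982)·19.2/3206 = 0.0012622847.
55–64: Wₕ = 0.47927667; term = 0.47927667²·(1 − 0.20057350)·265/2658 = 0.018308047.
Sum = 0.019570332.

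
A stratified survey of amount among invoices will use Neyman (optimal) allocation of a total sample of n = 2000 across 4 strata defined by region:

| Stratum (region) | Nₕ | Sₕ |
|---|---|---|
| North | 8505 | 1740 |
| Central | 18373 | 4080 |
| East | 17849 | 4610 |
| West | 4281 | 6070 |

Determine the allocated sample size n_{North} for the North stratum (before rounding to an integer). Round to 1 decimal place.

149.5

Neyman allocation: nₕ = n·NₕSₕ / Σⱼ NⱼSⱼ.
Σ NⱼSⱼ = 8505·1740 + 18373·4080 + 17849·4610 + 4281·6070 = 1.980301 × 10^8.
n_{North} = 2000·8505·1740 / (1.980301 × 10^8) = 149.5.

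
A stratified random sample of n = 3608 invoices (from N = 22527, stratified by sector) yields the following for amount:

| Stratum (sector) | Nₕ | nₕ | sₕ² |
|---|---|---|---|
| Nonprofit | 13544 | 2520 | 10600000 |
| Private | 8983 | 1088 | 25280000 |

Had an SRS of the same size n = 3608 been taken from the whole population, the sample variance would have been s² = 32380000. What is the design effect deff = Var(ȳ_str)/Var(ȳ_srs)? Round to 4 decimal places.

Var(ȳ_str) = Σ Wₕ²(1−fₕ)sₕ²/nₕ with Wₕ = Nₕ/22527:
  Nonprofit: (13544/22527)²·(1−2520/13544)·10600000/2520 = 1237.6127
  Private: (8983/22527)²·(1−1088/8983)·25280000/1088 = 3247.2445
  → Var(ȳ_str) = 4484.8572.
Var(ȳ_srs) = (1 − 3608/22527)·32380000/3608 = 7537.1149.
deff = 4484.8572 / 7537.1149 = 0.5950.

0.5950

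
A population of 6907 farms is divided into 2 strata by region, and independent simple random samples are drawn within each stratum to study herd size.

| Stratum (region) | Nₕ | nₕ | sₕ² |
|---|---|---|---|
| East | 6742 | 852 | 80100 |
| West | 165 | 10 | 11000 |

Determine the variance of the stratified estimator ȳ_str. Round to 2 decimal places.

Var(ȳ_str) = Σₕ Wₕ²(1 − fₕ)sₕ²/nₕ with Wₕ = Nₕ/N, N = 6907.
East: Wₕ = 0.97611119; term = 0.97611119²·(1 − 0.12637200)·80100/852 = 78.256073.
West: Wₕ = 0.02388881; term = 0.02388881²·(1 − 0.06060606)·11000/10 = 0.58969768.
Sum = 78.845771.

78.85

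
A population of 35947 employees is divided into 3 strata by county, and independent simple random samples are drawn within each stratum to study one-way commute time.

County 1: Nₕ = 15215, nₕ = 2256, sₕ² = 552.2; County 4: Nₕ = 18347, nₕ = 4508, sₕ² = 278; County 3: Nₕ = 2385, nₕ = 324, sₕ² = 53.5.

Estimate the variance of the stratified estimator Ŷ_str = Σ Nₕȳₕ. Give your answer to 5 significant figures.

6.4731 × 10^7

Var(Ŷ_str) = Σₕ Nₕ²(1 − fₕ)sₕ²/nₕ.
County 1: 15215²·(1 − 2256/15215)·552.2/2256 = 4.8261493 × 10^7.
County 4: 18347²·(1 − 4508/18347)·278/4508 = 1.5657797 × 10^7.
County 3: 2385²·(1 − 324/2385)·53.5/324 = 811661.88.
Sum = 6.4730952 × 10^7.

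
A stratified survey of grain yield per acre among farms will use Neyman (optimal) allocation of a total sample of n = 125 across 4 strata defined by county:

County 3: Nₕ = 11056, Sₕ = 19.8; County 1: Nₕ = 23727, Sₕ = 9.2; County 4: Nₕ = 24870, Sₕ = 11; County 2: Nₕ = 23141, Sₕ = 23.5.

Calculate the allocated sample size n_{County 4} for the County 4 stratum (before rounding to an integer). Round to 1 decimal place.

27.3

Neyman allocation: nₕ = n·NₕSₕ / Σⱼ NⱼSⱼ.
Σ NⱼSⱼ = 11056·19.8 + 23727·9.2 + 24870·11 + 23141·23.5 = 1.2545807 × 10^6.
n_{County 4} = 125·24870·11 / (1.2545807 × 10^6) = 27.3.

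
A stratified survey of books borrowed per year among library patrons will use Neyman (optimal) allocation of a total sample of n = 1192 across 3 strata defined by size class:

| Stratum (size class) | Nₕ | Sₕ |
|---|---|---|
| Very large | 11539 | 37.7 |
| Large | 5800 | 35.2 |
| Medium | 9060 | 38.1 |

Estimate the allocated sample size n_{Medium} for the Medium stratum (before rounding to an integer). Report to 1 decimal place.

418.0

Neyman allocation: nₕ = n·NₕSₕ / Σⱼ NⱼSⱼ.
Σ NⱼSⱼ = 11539·37.7 + 5800·35.2 + 9060·38.1 = 984366.3.
n_{Medium} = 1192·9060·38.1 / 984366.3 = 418.0.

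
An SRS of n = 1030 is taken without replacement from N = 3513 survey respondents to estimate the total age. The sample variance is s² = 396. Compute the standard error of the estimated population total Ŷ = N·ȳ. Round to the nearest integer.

1831

Var(Ŷ) = N²·Var(ȳ) = N²·(1 − n/N)·s²/n.
f = 1030/3513 = 0.29319670; Var(ȳ) = 0.70680330·396/1030 = 0.27174185.
Var(Ŷ) = 3513² · 0.27174185 = 3.3536121 × 10^6.
SE(Ŷ) = √(3.3536121 × 10^6) = 1831.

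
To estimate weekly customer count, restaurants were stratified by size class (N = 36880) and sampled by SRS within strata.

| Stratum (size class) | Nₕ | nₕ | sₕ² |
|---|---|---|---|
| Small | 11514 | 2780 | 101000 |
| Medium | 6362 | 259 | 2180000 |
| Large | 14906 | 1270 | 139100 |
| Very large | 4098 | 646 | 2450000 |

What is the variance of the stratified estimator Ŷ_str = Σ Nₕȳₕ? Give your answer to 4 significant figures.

4.064 × 10^11

Var(Ŷ_str) = Σₕ Nₕ²(1 − fₕ)sₕ²/nₕ.
Small: 11514²·(1 − 2780/11514)·101000/2780 = 3.6535579 × 10^9.
Medium: 6362²·(1 − 259/6362)·2180000/259 = 3.2680882 × 10^11.
Large: 14906²·(1 − 1270/14906)·139100/1270 = 2.2262376 × 10^10.
Very large: 4098²·(1 − 646/4098)·2450000/646 = 5.3650813 × 10^10.
Sum = 4.0637557 × 10^11.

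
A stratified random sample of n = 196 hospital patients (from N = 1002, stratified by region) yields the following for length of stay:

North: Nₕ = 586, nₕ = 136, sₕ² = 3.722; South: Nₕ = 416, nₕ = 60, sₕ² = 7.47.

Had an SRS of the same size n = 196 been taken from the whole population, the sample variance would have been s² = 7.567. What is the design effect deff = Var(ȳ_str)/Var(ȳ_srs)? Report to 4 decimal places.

Var(ȳ_str) = Σ Wₕ²(1−fₕ)sₕ²/nₕ with Wₕ = Nₕ/1002:
  North: (586/1002)²·(1−136/586)·3.722/136 = 0.0071880675
  South: (416/1002)²·(1−60/416)·7.47/60 = 0.018364421
  → Var(ȳ_str) = 0.025552489.
Var(ȳ_srs) = (1 − 196/1002)·7.567/196 = 0.031055247.
deff = 0.025552489 / 0.031055247 = 0.8228.

0.8228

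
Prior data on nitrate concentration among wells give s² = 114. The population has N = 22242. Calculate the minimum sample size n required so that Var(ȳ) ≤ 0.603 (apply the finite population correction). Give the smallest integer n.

Without fpc, n₀ = s²/D = 114/0.603 = 189.0547.
With fpc, (1 − n/N)·s²/n ≤ D requires n ≥ n₀/(1 + n₀/N) = 189.0547/(1 + 189.0547/22242) = 187.4613.
Rounding up, n = 188.

188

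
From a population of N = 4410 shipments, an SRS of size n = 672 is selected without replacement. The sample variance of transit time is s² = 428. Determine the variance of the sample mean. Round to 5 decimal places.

0.53985

Under SRS without replacement, Var(ȳ) = (1 − f)·s²/n with f = n/N = 672/4410 = 0.15238095.
Var(ȳ) = (1 − 0.15238095)·428/672 = 0.84761905·0.63690476 = 0.53985261.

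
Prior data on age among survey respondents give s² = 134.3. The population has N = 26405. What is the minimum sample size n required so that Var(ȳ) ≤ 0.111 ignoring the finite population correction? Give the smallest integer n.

1210

Without fpc, n₀ = s²/D = 134.3/0.111 = 1209.9099.
Rounding up, n = 1210.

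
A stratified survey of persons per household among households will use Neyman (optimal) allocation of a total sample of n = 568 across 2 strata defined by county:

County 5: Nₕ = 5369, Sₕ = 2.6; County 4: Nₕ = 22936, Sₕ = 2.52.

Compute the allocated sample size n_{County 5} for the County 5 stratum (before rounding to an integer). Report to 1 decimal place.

110.5

Neyman allocation: nₕ = n·NₕSₕ / Σⱼ NⱼSⱼ.
Σ NⱼSⱼ = 5369·2.6 + 22936·2.52 = 71758.12.
n_{County 5} = 568·5369·2.6 / 71758.12 = 110.5.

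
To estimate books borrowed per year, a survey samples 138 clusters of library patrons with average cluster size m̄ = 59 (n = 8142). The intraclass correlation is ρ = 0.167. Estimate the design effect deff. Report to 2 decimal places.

10.69

deff = 1 + (59 − 1)·0.167 = 1 + 9.686 = 10.686.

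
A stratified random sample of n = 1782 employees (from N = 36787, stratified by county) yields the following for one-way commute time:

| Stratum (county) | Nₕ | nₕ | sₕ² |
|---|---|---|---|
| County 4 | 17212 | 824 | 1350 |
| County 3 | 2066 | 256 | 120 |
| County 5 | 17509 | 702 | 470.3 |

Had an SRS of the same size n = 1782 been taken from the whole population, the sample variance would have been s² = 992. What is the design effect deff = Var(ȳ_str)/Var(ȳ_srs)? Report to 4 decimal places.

0.9221

Var(ȳ_str) = Σ Wₕ²(1−fₕ)sₕ²/nₕ with Wₕ = Nₕ/36787:
  County 4: (17212/36787)²·(1−824/17212)·1350/824 = 0.34148773
  County 3: (2066/36787)²·(1−256/2066)·120/256 = 0.0012952733
  County 5: (17509/36787)²·(1−702/17509)·470.3/702 = 0.14568025
  → Var(ȳ_str) = 0.48846325.
Var(ȳ_srs) = (1 − 1782/36787)·992/1782 = 0.52971184.
deff = 0.48846325 / 0.52971184 = 0.9221.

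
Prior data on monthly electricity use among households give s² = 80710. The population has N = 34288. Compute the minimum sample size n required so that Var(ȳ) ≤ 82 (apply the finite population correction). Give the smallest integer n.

957

Without fpc, n₀ = s²/D = 80710/82 = 984.2683.
With fpc, (1 − n/N)·s²/n ≤ D requires n ≥ n₀/(1 + n₀/N) = 984.2683/(1 + 984.2683/34288) = 956.8024.
Rounding up, n = 957.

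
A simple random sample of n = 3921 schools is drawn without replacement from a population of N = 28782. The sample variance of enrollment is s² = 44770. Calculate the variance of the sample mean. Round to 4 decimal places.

Under SRS without replacement, Var(ȳ) = (1 − f)·s²/n with f = n/N = 3921/28782 = 0.13623098.
Var(ȳ) = (1 − 0.13623098)·44770/3921 = 0.86376902·11.418006 = 9.8625195.

9.8625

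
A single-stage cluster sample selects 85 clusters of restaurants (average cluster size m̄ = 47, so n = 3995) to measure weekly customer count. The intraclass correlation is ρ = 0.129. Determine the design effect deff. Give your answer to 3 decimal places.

deff = 1 + (47 − 1)·0.129 = 1 + 5.934 = 6.934.

6.934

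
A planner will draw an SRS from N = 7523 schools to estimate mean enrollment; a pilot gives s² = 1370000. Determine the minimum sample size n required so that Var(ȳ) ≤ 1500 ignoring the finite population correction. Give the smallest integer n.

Without fpc, n₀ = s²/D = 1370000/1500 = 913.3333.
Rounding up, n = 914.

914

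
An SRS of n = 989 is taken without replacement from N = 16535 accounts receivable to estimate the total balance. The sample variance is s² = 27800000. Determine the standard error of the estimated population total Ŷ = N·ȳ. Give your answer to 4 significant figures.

2.688 × 10^6

Var(Ŷ) = N²·Var(ȳ) = N²·(1 − n/N)·s²/n.
f = 989/16535 = 0.05981252; Var(ȳ) = 0.94018748·27800000/989 = 26427.919.
Var(Ŷ) = 16535² · 26427.919 = 7.2255576 × 10^12.
SE(Ŷ) = √(7.2255576 × 10^12) = 2.688 × 10^6.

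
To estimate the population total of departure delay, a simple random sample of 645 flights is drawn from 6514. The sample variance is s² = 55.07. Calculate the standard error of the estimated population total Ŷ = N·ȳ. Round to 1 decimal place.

1806.7

Var(Ŷ) = N²·Var(ȳ) = N²·(1 − n/N)·s²/n.
f = 645/6514 = 0.09901750; Var(ȳ) = 0.90098250·55.07/645 = 0.076925746.
Var(Ŷ) = 6514² · 0.076925746 = 3.2641283 × 10^6.
SE(Ŷ) = √(3.2641283 × 10^6) = 1806.7.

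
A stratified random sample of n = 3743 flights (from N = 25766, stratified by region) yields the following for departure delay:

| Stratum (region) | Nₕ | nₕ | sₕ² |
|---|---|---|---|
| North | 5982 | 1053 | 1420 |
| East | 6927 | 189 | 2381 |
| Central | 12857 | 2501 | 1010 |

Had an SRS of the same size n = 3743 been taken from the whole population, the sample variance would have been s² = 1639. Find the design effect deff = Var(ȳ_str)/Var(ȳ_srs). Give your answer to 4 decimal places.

Var(ȳ_str) = Σ Wₕ²(1−fₕ)sₕ²/nₕ with Wₕ = Nₕ/25766:
  North: (5982/25766)²·(1−1053/5982)·1420/1053 = 0.059892328
  East: (6927/25766)²·(1−189/6927)·2381/189 = 0.885686
  Central: (12857/25766)²·(1−2501/12857)·1010/2501 = 0.080992604
  → Var(ȳ_str) = 1.0265709.
Var(ȳ_srs) = (1 − 3743/25766)·1639/3743 = 0.37427309.
deff = 1.0265709 / 0.37427309 = 2.7428.

2.7428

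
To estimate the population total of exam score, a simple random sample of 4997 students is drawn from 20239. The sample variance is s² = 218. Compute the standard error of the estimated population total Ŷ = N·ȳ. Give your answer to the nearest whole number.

Var(Ŷ) = N²·Var(ȳ) = N²·(1 − n/N)·s²/n.
f = 4997/20239 = 0.24689955; Var(ȳ) = 0.75310045·218/4997 = 0.032854893.
Var(Ŷ) = 20239² · 0.032854893 = 1.3457927 × 10^7.
SE(Ŷ) = √(1.3457927 × 10^7) = 3669.

3669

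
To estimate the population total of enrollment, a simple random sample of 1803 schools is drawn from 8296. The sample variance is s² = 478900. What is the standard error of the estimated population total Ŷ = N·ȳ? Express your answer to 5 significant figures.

119610

Var(Ŷ) = N²·Var(ȳ) = N²·(1 − n/N)·s²/n.
f = 1803/8296 = 0.21733365; Var(ȳ) = 0.78266635·478900/1803 = 207.88625.
Var(Ŷ) = 8296² · 207.88625 = 1.4307483 × 10^10.
SE(Ŷ) = √(1.4307483 × 10^10) = 119610.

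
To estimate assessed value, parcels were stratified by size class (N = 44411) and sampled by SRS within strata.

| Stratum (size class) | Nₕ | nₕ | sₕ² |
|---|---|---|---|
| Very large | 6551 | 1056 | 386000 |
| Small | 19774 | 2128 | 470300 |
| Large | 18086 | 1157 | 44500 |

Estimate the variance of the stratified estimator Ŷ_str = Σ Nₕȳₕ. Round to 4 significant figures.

Var(Ŷ_str) = Σₕ Nₕ²(1 − fₕ)sₕ²/nₕ.
Very large: 6551²·(1 − 1056/6551)·386000/1056 = 1.3158267 × 10^10.
Small: 19774²·(1 − 2128/19774)·470300/2128 = 7.7115941 × 10^10.
Large: 18086²·(1 − 1157/18086)·44500/1157 = 1.1776073 × 10^10.
Sum = 1.0205028 × 10^11.

1.021 × 10^11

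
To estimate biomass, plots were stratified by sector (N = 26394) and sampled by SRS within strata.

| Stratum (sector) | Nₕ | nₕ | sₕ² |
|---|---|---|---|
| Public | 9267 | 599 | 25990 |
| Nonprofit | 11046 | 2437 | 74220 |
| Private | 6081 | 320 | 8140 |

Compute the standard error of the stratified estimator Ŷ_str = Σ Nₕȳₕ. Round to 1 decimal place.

Var(Ŷ_str) = Σₕ Nₕ²(1 − fₕ)sₕ²/nₕ.
Public: 9267²·(1 − 599/9267)·25990/599 = 3.4852788 × 10^9.
Nonprofit: 11046²·(1 − 2437/11046)·74220/2437 = 2.8961641 × 10^9.
Private: 6081²·(1 − 320/6081)·8140/320 = 8.9114281 × 10^8.
Sum = 7.2725857 × 10^9.
SE = √(7.2725857 × 10^9) = 85279.5.

85279.5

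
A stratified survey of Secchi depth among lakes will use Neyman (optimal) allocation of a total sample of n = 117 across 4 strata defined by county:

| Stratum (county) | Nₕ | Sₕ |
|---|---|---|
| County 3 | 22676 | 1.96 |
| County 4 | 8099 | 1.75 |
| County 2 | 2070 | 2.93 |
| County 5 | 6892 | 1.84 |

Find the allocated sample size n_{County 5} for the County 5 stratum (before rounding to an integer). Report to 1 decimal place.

19.2

Neyman allocation: nₕ = n·NₕSₕ / Σⱼ NⱼSⱼ.
Σ NⱼSⱼ = 22676·1.96 + 8099·1.75 + 2070·2.93 + 6892·1.84 = 77364.59.
n_{County 5} = 117·6892·1.84 / 77364.59 = 19.2.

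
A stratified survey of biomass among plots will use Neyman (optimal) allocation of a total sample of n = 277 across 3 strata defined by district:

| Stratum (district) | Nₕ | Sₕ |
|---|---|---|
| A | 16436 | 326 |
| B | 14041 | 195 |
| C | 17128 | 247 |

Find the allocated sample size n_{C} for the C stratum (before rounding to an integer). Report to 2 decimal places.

95.07

Neyman allocation: nₕ = n·NₕSₕ / Σⱼ NⱼSⱼ.
Σ NⱼSⱼ = 16436·326 + 14041·195 + 17128·247 = 1.2326747 × 10^7.
n_{C} = 277·17128·247 / (1.2326747 × 10^7) = 95.07.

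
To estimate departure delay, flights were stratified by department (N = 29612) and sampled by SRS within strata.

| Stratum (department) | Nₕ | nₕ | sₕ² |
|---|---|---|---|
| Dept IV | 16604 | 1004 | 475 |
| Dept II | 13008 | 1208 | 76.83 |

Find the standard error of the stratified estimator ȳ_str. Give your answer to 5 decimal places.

Var(ȳ_str) = Σₕ Wₕ²(1 − fₕ)sₕ²/nₕ with Wₕ = Nₕ/N, N = 29612.
Dept IV: Wₕ = 0.56071863; term = 0.56071863²·(1 − 0.06046736)·475/1004 = 0.13975319.
Dept II: Wₕ = 0.43928137; term = 0.43928137²·(1 − 0.09286593)·76.83/1208 = 0.011133224.
Sum = 0.15088641.
SE = √(0.15088641) = 0.38844.

0.38844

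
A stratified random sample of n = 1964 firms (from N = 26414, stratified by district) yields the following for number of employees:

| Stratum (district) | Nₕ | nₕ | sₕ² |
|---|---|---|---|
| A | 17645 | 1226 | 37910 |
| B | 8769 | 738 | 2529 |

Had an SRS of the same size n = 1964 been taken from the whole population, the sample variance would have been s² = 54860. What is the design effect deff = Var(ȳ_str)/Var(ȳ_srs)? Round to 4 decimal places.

Var(ȳ_str) = Σ Wₕ²(1−fₕ)sₕ²/nₕ with Wₕ = Nₕ/26414:
  A: (17645/26414)²·(1−1226/17645)·37910/1226 = 12.83995
  B: (8769/26414)²·(1−738/8769)·2529/738 = 0.34589463
  → Var(ȳ_str) = 13.185845.
Var(ȳ_srs) = (1 − 1964/26414)·54860/1964 = 25.855861.
deff = 13.185845 / 25.855861 = 0.5100.

0.5100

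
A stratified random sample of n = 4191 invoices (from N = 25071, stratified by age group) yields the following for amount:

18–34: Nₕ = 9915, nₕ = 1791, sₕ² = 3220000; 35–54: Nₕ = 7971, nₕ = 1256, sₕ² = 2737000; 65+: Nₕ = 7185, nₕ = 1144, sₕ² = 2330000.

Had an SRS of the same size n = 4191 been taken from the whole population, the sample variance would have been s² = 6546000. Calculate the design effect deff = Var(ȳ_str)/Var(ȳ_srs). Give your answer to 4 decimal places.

0.4279

Var(ȳ_str) = Σ Wₕ²(1−fₕ)sₕ²/nₕ with Wₕ = Nₕ/25071:
  18–34: (9915/25071)²·(1−1791/9915)·3220000/1791 = 230.39848
  35–54: (7971/25071)²·(1−1256/7971)·2737000/1256 = 185.56697
  65+: (7185/25071)²·(1−1144/7185)·2330000/1144 = 140.64432
  → Var(ȳ_str) = 556.60977.
Var(ȳ_srs) = (1 − 4191/25071)·6546000/4191 = 1300.8199.
deff = 556.60977 / 1300.8199 = 0.4279.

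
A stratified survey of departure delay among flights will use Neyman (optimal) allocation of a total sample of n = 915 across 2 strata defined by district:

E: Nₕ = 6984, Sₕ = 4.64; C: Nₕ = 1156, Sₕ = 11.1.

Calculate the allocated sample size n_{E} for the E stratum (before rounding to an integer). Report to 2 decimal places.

655.46

Neyman allocation: nₕ = n·NₕSₕ / Σⱼ NⱼSⱼ.
Σ NⱼSⱼ = 6984·4.64 + 1156·11.1 = 45237.36.
n_{E} = 915·6984·4.64 / 45237.36 = 655.46.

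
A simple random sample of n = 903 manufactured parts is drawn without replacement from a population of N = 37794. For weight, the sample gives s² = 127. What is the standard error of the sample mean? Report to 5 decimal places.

Under SRS without replacement, Var(ȳ) = (1 − f)·s²/n with f = n/N = 903/37794 = 0.02389268.
Var(ȳ) = (1 − 0.02389268)·127/903 = 0.97610732·0.1406423 = 0.13728198.
SE(ȳ) = √(0.13728198) = 0.37052.

0.37052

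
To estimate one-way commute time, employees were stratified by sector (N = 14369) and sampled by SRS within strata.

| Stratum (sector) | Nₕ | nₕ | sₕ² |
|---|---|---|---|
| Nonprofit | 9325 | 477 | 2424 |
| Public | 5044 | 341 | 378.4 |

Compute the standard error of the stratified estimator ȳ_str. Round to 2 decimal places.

1.47

Var(ȳ_str) = Σₕ Wₕ²(1 − fₕ)sₕ²/nₕ with Wₕ = Nₕ/N, N = 14369.
Nonprofit: Wₕ = 0.64896653; term = 0.64896653²·(1 − 0.05115282)·2424/477 = 2.0307436.
Public: Wₕ = 0.35103347; term = 0.35103347²·(1 − 0.06760508)·378.4/341 = 0.12749517.
Sum = 2.1582388.
SE = √(2.1582388) = 1.47.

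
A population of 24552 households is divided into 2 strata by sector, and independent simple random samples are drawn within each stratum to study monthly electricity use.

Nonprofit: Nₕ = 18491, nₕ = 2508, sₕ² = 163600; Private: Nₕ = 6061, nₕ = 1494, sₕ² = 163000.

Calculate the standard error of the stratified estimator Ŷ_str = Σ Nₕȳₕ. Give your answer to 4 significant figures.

149300

Var(Ŷ_str) = Σₕ Nₕ²(1 − fₕ)sₕ²/nₕ.
Nonprofit: 18491²·(1 − 2508/18491)·163600/2508 = 1.9278554 × 10^10.
Private: 6061²·(1 − 1494/6061)·163000/1494 = 3.0200373 × 10^9.
Sum = 2.2298591 × 10^10.
SE = √(2.2298591 × 10^10) = 149300.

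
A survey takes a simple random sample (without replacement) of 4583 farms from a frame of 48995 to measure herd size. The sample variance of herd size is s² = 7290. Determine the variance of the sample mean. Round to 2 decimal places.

1.44

Under SRS without replacement, Var(ȳ) = (1 − f)·s²/n with f = n/N = 4583/48995 = 0.09354016.
Var(ȳ) = (1 − 0.09354016)·7290/4583 = 0.90645984·1.5906611 = 1.4418704.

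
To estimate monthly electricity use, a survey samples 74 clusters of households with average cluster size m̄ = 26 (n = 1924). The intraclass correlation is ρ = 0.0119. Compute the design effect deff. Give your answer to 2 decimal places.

deff = 1 + (26 − 1)·0.0119 = 1 + 0.2975 = 1.2975.

1.30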